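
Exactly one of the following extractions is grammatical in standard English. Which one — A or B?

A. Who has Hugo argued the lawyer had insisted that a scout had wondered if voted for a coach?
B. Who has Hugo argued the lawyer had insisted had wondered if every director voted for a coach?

In A, the wh-phrase is extracted from inside a wh-island (introduced by "if"), which blocks movement.
In B, the extraction path crosses only that-complement boundaries, which are transparent.
So B is grammatical.

B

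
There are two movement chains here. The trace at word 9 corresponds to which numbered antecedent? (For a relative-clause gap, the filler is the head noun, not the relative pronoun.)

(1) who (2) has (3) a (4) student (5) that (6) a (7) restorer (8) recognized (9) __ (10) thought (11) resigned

4

The marked gap is inside the relative clause, the direct object of "recognized".
Its filler is the head noun "student" (via "that"), at word 4.
(The other dependency links word 1 to a gap after word 10.)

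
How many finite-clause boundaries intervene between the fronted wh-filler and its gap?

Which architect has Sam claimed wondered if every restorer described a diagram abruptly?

1

"which architect" is extracted from the subject of "wondered".
Boundaries crossed, outermost first: [Ø] — 1 in total.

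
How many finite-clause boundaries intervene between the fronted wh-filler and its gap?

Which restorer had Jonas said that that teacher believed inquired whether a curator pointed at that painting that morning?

"which restorer" is extracted from the subject of "inquired".
Boundaries crossed, outermost first: [that], [Ø] — 2 in total.

2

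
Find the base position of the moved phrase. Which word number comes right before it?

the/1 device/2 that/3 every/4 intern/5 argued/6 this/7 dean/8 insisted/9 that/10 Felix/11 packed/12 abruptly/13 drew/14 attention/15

12

The displaced element is "the device" (word 2).
It is linked across 2 clause boundaries (Ø → that).
It functions as the direct object of "packed", so the gap sits immediately after word 12 ("packed").
Base order: Every intern argued this dean insisted that Felix packed the device abruptly.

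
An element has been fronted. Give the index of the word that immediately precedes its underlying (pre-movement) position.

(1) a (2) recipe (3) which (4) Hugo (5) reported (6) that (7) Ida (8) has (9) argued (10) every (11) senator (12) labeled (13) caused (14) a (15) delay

12

The displaced element is "a recipe" (word 2).
It is linked across 2 clause boundaries (that → Ø).
It functions as the direct object of "labeled", so the gap sits immediately after word 12 ("labeled").
Base order: Hugo reported that Ida has argued every senator labeled a recipe.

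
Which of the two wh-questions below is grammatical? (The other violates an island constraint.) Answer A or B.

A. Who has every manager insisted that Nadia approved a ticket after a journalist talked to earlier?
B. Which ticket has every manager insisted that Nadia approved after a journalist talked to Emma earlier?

B

In A, the wh-phrase is extracted from inside an adjunct island (introduced by "after"), which blocks movement.
In B, the extraction path crosses only that-complement boundaries, which are transparent.
So B is grammatical.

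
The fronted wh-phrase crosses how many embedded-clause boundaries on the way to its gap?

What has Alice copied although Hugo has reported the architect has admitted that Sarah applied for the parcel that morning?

"what" originates inside the matrix clause — no clause boundary is crossed.

0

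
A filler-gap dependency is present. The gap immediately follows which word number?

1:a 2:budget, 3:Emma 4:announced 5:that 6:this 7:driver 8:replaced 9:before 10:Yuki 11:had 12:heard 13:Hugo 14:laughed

8

The displaced element is "a budget" (word 2).
It is linked across 1 clause boundary (that).
It functions as the direct object of "replaced", so the gap sits immediately after word 8 ("replaced").
Base order: Emma announced that this driver replaced a budget before Yuki had heard Hugo laughed.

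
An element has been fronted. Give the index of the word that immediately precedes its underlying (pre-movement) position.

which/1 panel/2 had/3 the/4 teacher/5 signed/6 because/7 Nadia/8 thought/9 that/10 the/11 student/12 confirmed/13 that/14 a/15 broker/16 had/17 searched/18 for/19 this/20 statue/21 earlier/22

6

The displaced element is "which panel" (word 2).
It functions as the direct object of "signed", so the gap sits immediately after word 6 ("signed").
Base order: The teacher had signed which panel because Nadia thought that the student confirmed that a broker had searched for this statue earlier.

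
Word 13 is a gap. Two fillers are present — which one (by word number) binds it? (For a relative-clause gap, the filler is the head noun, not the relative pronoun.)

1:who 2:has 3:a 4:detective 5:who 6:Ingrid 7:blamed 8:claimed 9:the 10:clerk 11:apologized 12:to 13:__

1

The marked gap is the object of the preposition "to" of "apologized".
Its filler is the fronted wh-phrase "who", at word 1.
(The other dependency links word 4 to a gap after word 7.)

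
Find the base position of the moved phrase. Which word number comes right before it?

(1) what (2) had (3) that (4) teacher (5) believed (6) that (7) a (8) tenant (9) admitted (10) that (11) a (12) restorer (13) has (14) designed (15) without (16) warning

The displaced element is "what" (word 1).
It is linked across 2 clause boundaries (that → that).
It functions as the direct object of "designed", so the gap sits immediately after word 14 ("designed").
Base order: That teacher had believed that a tenant admitted that a restorer has designed what without warning.

14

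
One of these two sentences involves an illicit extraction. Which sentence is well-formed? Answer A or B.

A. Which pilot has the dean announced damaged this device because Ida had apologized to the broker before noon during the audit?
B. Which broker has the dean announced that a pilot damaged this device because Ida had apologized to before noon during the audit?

A

In B, the wh-phrase is extracted from inside an adjunct island (introduced by "because"), which blocks movement.
In A, the extraction path crosses only that-complement boundaries, which are transparent.
So A is grammatical.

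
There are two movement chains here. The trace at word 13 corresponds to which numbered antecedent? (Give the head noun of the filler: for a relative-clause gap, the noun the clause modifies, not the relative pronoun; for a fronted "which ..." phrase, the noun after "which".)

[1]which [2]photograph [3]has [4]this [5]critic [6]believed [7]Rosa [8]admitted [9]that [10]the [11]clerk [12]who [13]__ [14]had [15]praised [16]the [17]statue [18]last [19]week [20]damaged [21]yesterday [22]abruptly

11

The marked gap is inside the relative clause, the subject of "praised".
Its filler is the head noun "clerk" (via "who"), at word 11.
(The other dependency links word 2 to a gap after word 20.)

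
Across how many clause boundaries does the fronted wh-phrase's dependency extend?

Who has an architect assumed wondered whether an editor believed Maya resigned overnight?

1

"who" is extracted from the subject of "wondered".
Boundaries crossed, outermost first: [Ø] — 1 in total.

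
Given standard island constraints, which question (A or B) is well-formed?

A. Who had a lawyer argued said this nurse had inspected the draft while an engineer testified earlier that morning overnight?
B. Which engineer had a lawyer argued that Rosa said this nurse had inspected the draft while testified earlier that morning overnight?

In B, the wh-phrase is extracted from inside an adjunct island (introduced by "while"), which blocks movement.
In A, the extraction path crosses only that-complement boundaries, which are transparent.
So A is grammatical.

A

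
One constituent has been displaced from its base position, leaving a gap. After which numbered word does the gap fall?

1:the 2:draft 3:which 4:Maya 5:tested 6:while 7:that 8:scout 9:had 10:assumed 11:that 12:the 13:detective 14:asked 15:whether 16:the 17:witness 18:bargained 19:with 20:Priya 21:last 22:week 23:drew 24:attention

5

The displaced element is "the draft" (word 2).
It functions as the direct object of "tested", so the gap sits immediately after word 5 ("tested").
Base order: Maya tested the draft while that scout had assumed that the detective asked whether the witness bargained with Priya last week.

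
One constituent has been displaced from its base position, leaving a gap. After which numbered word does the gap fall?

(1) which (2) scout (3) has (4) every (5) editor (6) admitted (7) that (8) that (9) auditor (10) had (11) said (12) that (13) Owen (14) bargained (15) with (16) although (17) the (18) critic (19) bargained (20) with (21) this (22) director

15

The displaced element is "which scout" (word 2).
It is linked across 2 clause boundaries (that → that).
It functions as the object of the preposition "with" of "bargained", so the gap sits immediately after word 15 ("with").
Base order: Every editor has admitted that that auditor had said that Owen bargained with which scout although the critic bargained with this director.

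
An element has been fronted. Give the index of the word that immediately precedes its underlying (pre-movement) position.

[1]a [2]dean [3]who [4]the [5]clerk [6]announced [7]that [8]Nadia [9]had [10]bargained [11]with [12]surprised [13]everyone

11

The displaced element is "a dean" (word 2).
It is linked across 1 clause boundary (that).
It functions as the object of the preposition "with" of "bargained", so the gap sits immediately after word 11 ("with").
Base order: The clerk announced that Nadia had bargained with a dean.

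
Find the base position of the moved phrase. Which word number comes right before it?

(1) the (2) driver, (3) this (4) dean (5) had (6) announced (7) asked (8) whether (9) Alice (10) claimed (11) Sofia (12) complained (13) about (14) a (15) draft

6

The displaced element is "the driver" (word 2).
It is linked across 1 clause boundary (Ø).
It functions as the subject of "asked", so the gap sits immediately after word 6 ("announced").
Base order: This dean had announced that the driver asked whether Alice claimed Sofia complained about a draft.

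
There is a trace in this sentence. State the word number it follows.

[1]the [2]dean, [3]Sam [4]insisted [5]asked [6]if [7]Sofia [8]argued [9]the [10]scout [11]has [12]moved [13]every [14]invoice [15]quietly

4

The displaced element is "the dean" (word 2).
It is linked across 1 clause boundary (Ø).
It functions as the subject of "asked", so the gap sits immediately after word 4 ("insisted").
Base order: Sam insisted the dean asked if Sofia argued the scout has moved every invoice quietly.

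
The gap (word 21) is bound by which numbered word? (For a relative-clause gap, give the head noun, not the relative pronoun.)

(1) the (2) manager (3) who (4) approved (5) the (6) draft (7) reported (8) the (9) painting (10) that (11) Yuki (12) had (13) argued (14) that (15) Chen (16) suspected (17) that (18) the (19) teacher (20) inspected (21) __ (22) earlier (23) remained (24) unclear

The gap at 21 is the object of "inspected", inside a relative clause.
The relative pronoun is "that" (word 10); it is bound by the head noun immediately before it.
Its filler is the head noun "painting", at word 9.

9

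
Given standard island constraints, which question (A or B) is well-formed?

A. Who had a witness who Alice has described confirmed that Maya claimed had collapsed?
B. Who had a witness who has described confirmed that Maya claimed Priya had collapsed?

In B, the wh-phrase is extracted from inside a complex-NP island (relative clause) (introduced by "who"), which blocks movement.
In A, the extraction path crosses only that-complement boundaries, which are transparent.
So A is grammatical.

A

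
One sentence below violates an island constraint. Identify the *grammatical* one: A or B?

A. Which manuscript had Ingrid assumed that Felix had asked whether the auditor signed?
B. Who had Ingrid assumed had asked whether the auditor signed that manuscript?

In A, the wh-phrase is extracted from inside a wh-island (introduced by "whether"), which blocks movement.
In B, the extraction path crosses only that-complement boundaries, which are transparent.
So B is grammatical.

B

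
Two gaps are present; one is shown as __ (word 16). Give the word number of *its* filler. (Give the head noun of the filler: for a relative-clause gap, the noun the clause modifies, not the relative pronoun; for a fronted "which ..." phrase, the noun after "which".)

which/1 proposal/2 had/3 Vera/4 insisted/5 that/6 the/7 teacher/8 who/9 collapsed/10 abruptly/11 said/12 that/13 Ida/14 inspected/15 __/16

The marked gap is the direct object of "inspected".
Its filler is the fronted wh-phrase "which proposal", at word 2.
(The other dependency links word 8 to a gap after word 9.)

2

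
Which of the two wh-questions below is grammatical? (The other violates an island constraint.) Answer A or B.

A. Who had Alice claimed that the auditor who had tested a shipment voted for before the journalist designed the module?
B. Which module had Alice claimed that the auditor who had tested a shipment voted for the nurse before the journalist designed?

In B, the wh-phrase is extracted from inside an adjunct island (introduced by "before"), which blocks movement.
In A, the extraction path crosses only that-complement boundaries, which are transparent.
So A is grammatical.

A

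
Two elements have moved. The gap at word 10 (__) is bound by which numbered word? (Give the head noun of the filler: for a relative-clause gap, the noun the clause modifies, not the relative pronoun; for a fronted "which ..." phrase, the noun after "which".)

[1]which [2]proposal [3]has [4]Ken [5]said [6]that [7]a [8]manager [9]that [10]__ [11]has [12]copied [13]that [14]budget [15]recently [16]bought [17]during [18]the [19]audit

The marked gap is inside the relative clause, the subject of "copied".
Its filler is the head noun "manager" (via "that"), at word 8.
(The other dependency links word 2 to a gap after word 16.)

8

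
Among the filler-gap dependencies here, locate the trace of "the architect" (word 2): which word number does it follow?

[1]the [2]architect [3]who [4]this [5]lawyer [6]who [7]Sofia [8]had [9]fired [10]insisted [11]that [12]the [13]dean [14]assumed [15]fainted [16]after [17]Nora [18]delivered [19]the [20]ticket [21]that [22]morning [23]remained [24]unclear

14

The displaced element is "the architect" (word 2).
It is linked across 2 clause boundaries (that → Ø).
It functions as the subject of "fainted", so the gap sits immediately after word 14 ("assumed").
Base order: This lawyer who Sofia had fired insisted that the dean assumed that the architect fainted after Nora delivered the ticket that morning.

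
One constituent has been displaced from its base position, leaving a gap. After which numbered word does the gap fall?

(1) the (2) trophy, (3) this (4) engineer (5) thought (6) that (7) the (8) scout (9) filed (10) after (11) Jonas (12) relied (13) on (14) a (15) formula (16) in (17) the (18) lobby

9

The displaced element is "the trophy" (word 2).
It is linked across 1 clause boundary (that).
It functions as the direct object of "filed", so the gap sits immediately after word 9 ("filed").
Base order: This engineer thought that the scout filed the trophy after Jonas relied on a formula in the lobby.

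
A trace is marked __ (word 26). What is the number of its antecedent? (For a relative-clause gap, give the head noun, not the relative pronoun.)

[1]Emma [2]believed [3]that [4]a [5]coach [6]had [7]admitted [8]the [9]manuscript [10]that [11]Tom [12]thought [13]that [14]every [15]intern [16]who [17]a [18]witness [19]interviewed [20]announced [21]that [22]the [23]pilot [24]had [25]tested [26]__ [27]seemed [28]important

The gap at 26 is the object of "tested", inside a relative clause.
The relative pronoun is "that" (word 10); it is bound by the head noun immediately before it.
Its filler is the head noun "manuscript", at word 9.

9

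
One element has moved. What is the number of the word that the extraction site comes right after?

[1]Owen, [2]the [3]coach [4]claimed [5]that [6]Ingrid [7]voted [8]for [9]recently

8

The displaced element is "Owen" (word 1).
It is linked across 1 clause boundary (that).
It functions as the object of the preposition "for" of "voted", so the gap sits immediately after word 8 ("for").
Base order: The coach claimed that Ingrid voted for Owen recently.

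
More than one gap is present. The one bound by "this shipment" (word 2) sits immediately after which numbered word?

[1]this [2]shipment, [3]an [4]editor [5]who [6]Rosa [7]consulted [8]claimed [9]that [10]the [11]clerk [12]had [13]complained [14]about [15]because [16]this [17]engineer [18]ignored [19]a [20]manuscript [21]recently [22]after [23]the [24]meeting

14

The displaced element is "this shipment" (word 2).
It is linked across 1 clause boundary (that).
It functions as the object of the preposition "about" of "complained", so the gap sits immediately after word 14 ("about").
Base order: An editor who Rosa consulted claimed that the clerk had complained about this shipment because this engineer ignored a manuscript recently after the meeting.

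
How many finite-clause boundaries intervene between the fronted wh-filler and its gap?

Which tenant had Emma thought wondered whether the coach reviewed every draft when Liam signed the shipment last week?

1

"which tenant" is extracted from the subject of "wondered".
Boundaries crossed, outermost first: [Ø] — 1 in total.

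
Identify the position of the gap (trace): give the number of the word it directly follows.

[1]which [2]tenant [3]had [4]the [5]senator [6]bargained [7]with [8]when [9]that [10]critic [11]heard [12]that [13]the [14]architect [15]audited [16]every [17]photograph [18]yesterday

7

The displaced element is "which tenant" (word 2).
It functions as the object of the preposition "with" of "bargained", so the gap sits immediately after word 7 ("with").
Base order: The senator had bargained with which tenant when that critic heard that the architect audited every photograph yesterday.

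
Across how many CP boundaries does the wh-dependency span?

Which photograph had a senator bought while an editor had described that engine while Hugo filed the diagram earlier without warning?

0

"which photograph" originates inside the matrix clause — no clause boundary is crossed.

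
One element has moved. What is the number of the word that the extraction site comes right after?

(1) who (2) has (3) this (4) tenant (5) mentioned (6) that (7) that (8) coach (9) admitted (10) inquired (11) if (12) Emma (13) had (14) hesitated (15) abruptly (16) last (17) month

The displaced element is "who" (word 1).
It is linked across 2 clause boundaries (that → Ø).
It functions as the subject of "inquired", so the gap sits immediately after word 9 ("admitted").
Base order: This tenant has mentioned that that coach admitted that who inquired if Emma had hesitated abruptly last month.

9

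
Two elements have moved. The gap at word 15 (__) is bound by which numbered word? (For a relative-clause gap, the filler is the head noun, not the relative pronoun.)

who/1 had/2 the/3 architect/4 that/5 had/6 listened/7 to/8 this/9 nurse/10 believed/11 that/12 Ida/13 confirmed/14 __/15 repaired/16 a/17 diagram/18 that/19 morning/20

The marked gap is the subject of "repaired".
Its filler is the fronted wh-phrase "who", at word 1.
(The other dependency links word 4 to a gap after word 5.)

1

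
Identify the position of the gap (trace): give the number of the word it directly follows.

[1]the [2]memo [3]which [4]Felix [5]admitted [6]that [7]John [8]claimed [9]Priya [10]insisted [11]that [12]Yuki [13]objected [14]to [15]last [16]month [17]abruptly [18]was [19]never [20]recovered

14

The displaced element is "the memo" (word 2).
It is linked across 3 clause boundaries (that → Ø → that).
It functions as the object of the preposition "to" of "objected", so the gap sits immediately after word 14 ("to").
Base order: Felix admitted that John claimed Priya insisted that Yuki objected to the memo last month abruptly.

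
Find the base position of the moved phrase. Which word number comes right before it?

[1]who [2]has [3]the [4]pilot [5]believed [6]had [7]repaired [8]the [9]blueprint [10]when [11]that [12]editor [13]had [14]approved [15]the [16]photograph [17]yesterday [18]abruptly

5

The displaced element is "who" (word 1).
It is linked across 1 clause boundary (Ø).
It functions as the subject of "repaired", so the gap sits immediately after word 5 ("believed").
Base order: The pilot has believed that who had repaired the blueprint when that editor had approved the photograph yesterday abruptly.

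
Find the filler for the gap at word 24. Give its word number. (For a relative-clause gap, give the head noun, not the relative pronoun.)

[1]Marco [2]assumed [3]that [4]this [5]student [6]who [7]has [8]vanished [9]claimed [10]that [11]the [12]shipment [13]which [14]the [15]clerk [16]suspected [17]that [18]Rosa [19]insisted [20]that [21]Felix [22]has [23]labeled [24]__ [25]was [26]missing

12

The gap at 24 is the object of "labeled", inside a relative clause.
The relative pronoun is "which" (word 13); it is bound by the head noun immediately before it.
Its filler is the head noun "shipment", at word 12.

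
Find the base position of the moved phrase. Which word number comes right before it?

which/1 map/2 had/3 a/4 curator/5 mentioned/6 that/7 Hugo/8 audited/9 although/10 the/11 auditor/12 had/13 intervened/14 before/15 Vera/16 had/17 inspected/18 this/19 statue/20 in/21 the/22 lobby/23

The displaced element is "which map" (word 2).
It is linked across 1 clause boundary (that).
It functions as the direct object of "audited", so the gap sits immediately after word 9 ("audited").
Base order: A curator had mentioned that Hugo audited which map although the auditor had intervened before Vera had inspected this statue in the lobby.

9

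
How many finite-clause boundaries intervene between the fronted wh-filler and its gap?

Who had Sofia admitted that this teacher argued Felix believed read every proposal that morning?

"who" is extracted from the subject of "read".
Boundaries crossed, outermost first: [that], [Ø], [Ø] — 3 in total.

3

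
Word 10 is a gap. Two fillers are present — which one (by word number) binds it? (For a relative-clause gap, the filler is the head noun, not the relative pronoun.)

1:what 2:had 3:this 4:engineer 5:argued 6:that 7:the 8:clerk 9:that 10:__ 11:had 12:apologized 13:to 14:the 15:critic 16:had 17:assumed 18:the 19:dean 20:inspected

The marked gap is inside the relative clause, the subject of "apologized".
Its filler is the head noun "clerk" (via "that"), at word 8.
(The other dependency links word 1 to a gap after word 20.)

8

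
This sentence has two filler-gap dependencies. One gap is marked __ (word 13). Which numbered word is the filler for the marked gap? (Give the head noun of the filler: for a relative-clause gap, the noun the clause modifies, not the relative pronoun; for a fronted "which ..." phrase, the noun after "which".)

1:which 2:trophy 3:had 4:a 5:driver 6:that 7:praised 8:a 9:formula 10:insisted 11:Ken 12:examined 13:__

The marked gap is the direct object of "examined".
Its filler is the fronted wh-phrase "which trophy", at word 2.
(The other dependency links word 5 to a gap after word 6.)

2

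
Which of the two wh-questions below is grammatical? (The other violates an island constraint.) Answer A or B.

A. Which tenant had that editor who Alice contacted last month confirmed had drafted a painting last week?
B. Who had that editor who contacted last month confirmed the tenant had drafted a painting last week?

In B, the wh-phrase is extracted from inside a complex-NP island (relative clause) (introduced by "who"), which blocks movement.
In A, the extraction path crosses only that-complement boundaries, which are transparent.
So A is grammatical.

A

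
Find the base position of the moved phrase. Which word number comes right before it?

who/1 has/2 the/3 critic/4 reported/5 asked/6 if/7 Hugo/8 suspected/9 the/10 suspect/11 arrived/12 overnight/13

5

The displaced element is "who" (word 1).
It is linked across 1 clause boundary (Ø).
It functions as the subject of "asked", so the gap sits immediately after word 5 ("reported").
Base order: The critic has reported that who asked if Hugo suspected the suspect arrived overnight.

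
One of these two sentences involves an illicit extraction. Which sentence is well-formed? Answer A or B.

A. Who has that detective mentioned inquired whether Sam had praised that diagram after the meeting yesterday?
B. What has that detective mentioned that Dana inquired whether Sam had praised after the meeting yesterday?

A

In B, the wh-phrase is extracted from inside a wh-island (introduced by "whether"), which blocks movement.
In A, the extraction path crosses only that-complement boundaries, which are transparent.
So A is grammatical.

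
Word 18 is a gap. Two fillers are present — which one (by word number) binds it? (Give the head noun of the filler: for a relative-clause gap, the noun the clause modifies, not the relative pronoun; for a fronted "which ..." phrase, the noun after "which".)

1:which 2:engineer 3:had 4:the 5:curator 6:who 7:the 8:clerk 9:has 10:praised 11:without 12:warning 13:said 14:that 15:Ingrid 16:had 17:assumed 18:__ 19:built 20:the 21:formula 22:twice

The marked gap is the subject of "built".
Its filler is the fronted wh-phrase "which engineer", at word 2.
(The other dependency links word 5 to a gap after word 10.)

2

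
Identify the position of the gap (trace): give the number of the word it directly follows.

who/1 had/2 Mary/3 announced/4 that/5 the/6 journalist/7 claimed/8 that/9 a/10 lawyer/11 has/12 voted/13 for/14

The displaced element is "who" (word 1).
It is linked across 2 clause boundaries (that → that).
It functions as the object of the preposition "for" of "voted", so the gap sits immediately after word 14 ("for").
Base order: Mary had announced that the journalist claimed that a lawyer has voted for who.

14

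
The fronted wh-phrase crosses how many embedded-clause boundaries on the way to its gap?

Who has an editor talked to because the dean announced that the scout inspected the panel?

"who" originates inside the matrix clause — no clause boundary is crossed.

0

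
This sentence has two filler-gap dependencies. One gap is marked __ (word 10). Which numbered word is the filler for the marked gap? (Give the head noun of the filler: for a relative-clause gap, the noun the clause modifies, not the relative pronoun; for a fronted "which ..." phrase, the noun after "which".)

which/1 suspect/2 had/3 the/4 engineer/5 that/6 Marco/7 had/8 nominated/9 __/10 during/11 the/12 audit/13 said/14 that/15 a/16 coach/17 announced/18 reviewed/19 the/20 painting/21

5

The marked gap is inside the relative clause, the direct object of "nominated".
Its filler is the head noun "engineer" (via "that"), at word 5.
(The other dependency links word 2 to a gap after word 18.)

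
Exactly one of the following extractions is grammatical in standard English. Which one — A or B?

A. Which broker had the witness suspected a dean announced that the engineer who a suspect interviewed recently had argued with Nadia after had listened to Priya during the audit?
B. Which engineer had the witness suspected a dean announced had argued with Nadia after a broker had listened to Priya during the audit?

B

In A, the wh-phrase is extracted from inside an adjunct island (introduced by "after"), which blocks movement.
In B, the extraction path crosses only that-complement boundaries, which are transparent.
So B is grammatical.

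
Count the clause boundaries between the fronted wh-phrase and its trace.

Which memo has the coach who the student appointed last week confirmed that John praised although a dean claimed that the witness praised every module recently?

"which memo" is extracted from the object of "praised".
Boundaries crossed, outermost first: [that] — 1 in total.

1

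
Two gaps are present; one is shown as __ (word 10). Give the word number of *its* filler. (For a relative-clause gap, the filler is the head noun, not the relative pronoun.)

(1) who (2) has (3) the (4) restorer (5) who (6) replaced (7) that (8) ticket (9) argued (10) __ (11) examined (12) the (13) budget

1

The marked gap is the subject of "examined".
Its filler is the fronted wh-phrase "who", at word 1.
(The other dependency links word 4 to a gap after word 5.)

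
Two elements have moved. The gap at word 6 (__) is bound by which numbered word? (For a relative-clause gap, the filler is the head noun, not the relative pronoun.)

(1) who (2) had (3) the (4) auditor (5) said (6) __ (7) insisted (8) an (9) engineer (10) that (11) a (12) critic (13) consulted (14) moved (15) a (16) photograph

The marked gap is the subject of "insisted".
Its filler is the fronted wh-phrase "who", at word 1.
(The other dependency links word 9 to a gap after word 13.)

1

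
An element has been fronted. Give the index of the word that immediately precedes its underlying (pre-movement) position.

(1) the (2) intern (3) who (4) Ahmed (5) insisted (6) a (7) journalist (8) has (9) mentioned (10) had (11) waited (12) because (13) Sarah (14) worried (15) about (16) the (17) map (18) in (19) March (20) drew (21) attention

9

The displaced element is "the intern" (word 2).
It is linked across 2 clause boundaries (Ø → Ø).
It functions as the subject of "waited", so the gap sits immediately after word 9 ("mentioned").
Base order: Ahmed insisted a journalist has mentioned that the intern had waited because Sarah worried about the map in March.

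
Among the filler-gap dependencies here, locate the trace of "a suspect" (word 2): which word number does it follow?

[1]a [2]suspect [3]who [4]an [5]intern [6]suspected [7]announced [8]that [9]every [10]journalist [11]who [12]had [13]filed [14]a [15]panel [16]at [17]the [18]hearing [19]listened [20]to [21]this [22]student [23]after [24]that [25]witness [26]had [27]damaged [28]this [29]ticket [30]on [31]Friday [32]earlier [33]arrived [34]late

6

The displaced element is "a suspect" (word 2).
It is linked across 1 clause boundary (Ø).
It functions as the subject of "announced", so the gap sits immediately after word 6 ("suspected").
Base order: An intern suspected that a suspect announced that every journalist who had filed a panel at the hearing listened to this student after that witness had damaged this ticket on Friday earlier.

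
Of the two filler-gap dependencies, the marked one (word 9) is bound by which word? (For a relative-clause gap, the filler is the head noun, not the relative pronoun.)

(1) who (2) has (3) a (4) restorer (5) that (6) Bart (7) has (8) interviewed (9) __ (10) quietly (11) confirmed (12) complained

The marked gap is inside the relative clause, the direct object of "interviewed".
Its filler is the head noun "restorer" (via "that"), at word 4.
(The other dependency links word 1 to a gap after word 11.)

4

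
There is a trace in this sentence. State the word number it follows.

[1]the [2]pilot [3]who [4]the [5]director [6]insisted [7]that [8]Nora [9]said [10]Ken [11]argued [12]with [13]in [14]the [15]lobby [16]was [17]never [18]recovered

The displaced element is "the pilot" (word 2).
It is linked across 2 clause boundaries (that → Ø).
It functions as the object of the preposition "with" of "argued", so the gap sits immediately after word 12 ("with").
Base order: The director insisted that Nora said Ken argued with the pilot in the lobby.

12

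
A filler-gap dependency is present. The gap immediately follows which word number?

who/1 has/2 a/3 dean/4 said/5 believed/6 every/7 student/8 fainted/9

The displaced element is "who" (word 1).
It is linked across 1 clause boundary (Ø).
It functions as the subject of "believed", so the gap sits immediately after word 5 ("said").
Base order: A dean has said that who believed every student fainted.

5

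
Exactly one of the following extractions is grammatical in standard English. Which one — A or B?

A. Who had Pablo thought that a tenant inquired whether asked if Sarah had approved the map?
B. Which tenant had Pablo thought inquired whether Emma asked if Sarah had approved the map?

In A, the wh-phrase is extracted from inside a wh-island (introduced by "whether"), which blocks movement.
In B, the extraction path crosses only that-complement boundaries, which are transparent.
So B is grammatical.

B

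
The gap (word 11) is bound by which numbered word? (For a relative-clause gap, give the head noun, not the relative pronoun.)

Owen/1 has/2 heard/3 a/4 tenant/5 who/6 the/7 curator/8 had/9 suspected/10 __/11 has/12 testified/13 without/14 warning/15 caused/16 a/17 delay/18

5

The gap at 11 is the subject of "testified", inside a relative clause.
The relative pronoun is "who" (word 6); it is bound by the head noun immediately before it.
Its filler is the head noun "tenant", at word 5.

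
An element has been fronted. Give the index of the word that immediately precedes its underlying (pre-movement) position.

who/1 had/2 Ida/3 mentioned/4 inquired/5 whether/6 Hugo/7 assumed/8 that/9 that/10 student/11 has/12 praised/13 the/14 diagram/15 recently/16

The displaced element is "who" (word 1).
It is linked across 1 clause boundary (Ø).
It functions as the subject of "inquired", so the gap sits immediately after word 4 ("mentioned").
Base order: Ida had mentioned that who inquired whether Hugo assumed that that student has praised the diagram recently.

4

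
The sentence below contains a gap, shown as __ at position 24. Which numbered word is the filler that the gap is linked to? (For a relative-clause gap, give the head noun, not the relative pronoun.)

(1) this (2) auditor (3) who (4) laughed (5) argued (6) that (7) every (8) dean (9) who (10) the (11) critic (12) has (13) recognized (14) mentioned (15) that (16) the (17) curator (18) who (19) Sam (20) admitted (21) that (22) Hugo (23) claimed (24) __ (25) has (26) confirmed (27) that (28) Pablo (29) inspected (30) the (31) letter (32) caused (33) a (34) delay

The gap at 24 is the subject of "confirmed", inside a relative clause.
The relative pronoun is "who" (word 18); it is bound by the head noun immediately before it.
Its filler is the head noun "curator", at word 17.

17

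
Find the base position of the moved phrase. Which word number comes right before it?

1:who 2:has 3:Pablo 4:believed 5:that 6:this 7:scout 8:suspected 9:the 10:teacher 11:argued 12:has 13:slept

The displaced element is "who" (word 1).
It is linked across 3 clause boundaries (that → Ø → Ø).
It functions as the subject of "slept", so the gap sits immediately after word 11 ("argued").
Base order: Pablo has believed that this scout suspected the teacher argued who has slept.

11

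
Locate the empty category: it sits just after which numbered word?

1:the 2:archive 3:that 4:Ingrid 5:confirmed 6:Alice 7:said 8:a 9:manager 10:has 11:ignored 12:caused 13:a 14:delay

11

The displaced element is "the archive" (word 2).
It is linked across 2 clause boundaries (Ø → Ø).
It functions as the direct object of "ignored", so the gap sits immediately after word 11 ("ignored").
Base order: Ingrid confirmed Alice said a manager has ignored the archive.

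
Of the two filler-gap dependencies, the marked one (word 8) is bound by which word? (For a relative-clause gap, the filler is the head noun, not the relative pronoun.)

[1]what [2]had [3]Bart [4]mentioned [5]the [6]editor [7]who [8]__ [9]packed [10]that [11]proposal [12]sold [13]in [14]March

6

The marked gap is inside the relative clause, the subject of "packed".
Its filler is the head noun "editor" (via "who"), at word 6.
(The other dependency links word 1 to a gap after word 12.)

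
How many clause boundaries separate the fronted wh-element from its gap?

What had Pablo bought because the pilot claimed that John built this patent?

0

"what" originates inside the matrix clause — no clause boundary is crossed.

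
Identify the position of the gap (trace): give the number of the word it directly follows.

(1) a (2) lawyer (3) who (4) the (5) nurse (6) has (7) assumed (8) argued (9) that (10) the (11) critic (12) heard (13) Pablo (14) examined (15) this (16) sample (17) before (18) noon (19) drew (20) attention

7

The displaced element is "a lawyer" (word 2).
It is linked across 1 clause boundary (Ø).
It functions as the subject of "argued", so the gap sits immediately after word 7 ("assumed").
Base order: The nurse has assumed that a lawyer argued that the critic heard Pablo examined this sample before noon.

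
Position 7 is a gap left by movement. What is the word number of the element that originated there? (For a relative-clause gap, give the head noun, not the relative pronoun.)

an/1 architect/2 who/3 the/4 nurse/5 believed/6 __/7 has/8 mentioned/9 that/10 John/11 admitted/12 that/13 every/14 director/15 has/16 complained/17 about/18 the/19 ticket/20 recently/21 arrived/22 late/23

2

The gap at 7 is the subject of "mentioned", inside a relative clause.
The relative pronoun is "who" (word 3); it is bound by the head noun immediately before it.
Its filler is the head noun "architect", at word 2.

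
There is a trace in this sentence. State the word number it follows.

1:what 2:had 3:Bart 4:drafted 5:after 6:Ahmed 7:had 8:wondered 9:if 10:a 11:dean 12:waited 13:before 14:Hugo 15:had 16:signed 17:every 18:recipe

The displaced element is "what" (word 1).
It functions as the direct object of "drafted", so the gap sits immediately after word 4 ("drafted").
Base order: Bart had drafted what after Ahmed had wondered if a dean waited before Hugo had signed every recipe.

4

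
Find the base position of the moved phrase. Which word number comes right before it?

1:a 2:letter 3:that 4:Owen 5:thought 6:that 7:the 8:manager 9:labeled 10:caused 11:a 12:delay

The displaced element is "a letter" (word 2).
It is linked across 1 clause boundary (that).
It functions as the direct object of "labeled", so the gap sits immediately after word 9 ("labeled").
Base order: Owen thought that the manager labeled a letter.

9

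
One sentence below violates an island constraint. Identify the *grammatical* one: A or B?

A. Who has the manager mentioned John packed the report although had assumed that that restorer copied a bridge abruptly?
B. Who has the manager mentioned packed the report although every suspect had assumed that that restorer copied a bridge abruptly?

In A, the wh-phrase is extracted from inside an adjunct island (introduced by "although"), which blocks movement.
In B, the extraction path crosses only that-complement boundaries, which are transparent.
So B is grammatical.

B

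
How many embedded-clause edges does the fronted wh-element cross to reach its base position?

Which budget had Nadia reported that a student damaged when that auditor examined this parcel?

"which budget" is extracted from the object of "damaged".
Boundaries crossed, outermost first: [that] — 1 in total.

1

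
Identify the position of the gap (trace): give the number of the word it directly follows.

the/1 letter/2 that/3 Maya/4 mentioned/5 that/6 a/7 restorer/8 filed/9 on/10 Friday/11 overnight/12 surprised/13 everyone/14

9

The displaced element is "the letter" (word 2).
It is linked across 1 clause boundary (that).
It functions as the direct object of "filed", so the gap sits immediately after word 9 ("filed").
Base order: Maya mentioned that a restorer filed the letter on Friday overnight.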